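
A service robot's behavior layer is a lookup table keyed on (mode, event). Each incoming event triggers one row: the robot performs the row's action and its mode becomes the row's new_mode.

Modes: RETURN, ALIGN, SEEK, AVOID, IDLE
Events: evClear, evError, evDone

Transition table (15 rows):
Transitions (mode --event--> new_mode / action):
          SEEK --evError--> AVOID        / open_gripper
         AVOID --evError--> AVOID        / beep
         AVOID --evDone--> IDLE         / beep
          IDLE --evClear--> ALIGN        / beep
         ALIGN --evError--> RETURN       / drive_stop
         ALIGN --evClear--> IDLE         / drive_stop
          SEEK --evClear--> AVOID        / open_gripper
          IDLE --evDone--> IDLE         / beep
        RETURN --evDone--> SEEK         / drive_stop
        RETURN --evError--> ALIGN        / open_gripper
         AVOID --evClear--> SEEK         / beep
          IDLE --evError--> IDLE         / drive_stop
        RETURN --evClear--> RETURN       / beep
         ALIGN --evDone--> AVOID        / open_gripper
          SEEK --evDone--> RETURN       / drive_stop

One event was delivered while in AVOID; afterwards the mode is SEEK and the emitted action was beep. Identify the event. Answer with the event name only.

try evClear: (AVOID, evClear) → (SEEK, beep)  ← matches
try evError: (AVOID, evError) → (AVOID, beep)
try evDone: (AVOID, evDone) → (IDLE, beep)

evClear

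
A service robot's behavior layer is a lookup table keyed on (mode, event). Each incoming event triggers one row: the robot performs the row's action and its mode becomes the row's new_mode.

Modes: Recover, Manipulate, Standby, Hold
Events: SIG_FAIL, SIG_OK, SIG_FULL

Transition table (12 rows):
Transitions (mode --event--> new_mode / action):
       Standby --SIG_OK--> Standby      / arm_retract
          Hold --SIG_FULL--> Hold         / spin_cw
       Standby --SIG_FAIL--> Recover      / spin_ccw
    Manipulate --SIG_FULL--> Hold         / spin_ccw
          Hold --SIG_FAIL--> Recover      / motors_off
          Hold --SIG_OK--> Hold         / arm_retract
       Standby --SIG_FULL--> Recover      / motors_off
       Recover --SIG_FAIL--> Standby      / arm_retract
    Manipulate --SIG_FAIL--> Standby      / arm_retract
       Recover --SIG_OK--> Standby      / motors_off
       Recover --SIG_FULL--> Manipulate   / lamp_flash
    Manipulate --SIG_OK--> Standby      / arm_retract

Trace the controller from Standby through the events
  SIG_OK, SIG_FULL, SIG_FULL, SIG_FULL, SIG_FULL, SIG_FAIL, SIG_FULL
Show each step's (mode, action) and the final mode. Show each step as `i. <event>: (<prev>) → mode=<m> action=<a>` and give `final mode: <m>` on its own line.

final mode: Manipulate

1. SIG_OK: (Standby) → mode=Standby action=arm_retract
2. SIG_FULL: (Standby) → mode=Recover action=motors_off
3. SIG_FULL: (Recover) → mode=Manipulate action=lamp_flash
4. SIG_FULL: (Manipulate) → mode=Hold action=spin_ccw
5. SIG_FULL: (Hold) → mode=Hold action=spin_cw
6. SIG_FAIL: (Hold) → mode=Recover action=motors_off
7. SIG_FULL: (Recover) → mode=Manipulate action=lamp_flash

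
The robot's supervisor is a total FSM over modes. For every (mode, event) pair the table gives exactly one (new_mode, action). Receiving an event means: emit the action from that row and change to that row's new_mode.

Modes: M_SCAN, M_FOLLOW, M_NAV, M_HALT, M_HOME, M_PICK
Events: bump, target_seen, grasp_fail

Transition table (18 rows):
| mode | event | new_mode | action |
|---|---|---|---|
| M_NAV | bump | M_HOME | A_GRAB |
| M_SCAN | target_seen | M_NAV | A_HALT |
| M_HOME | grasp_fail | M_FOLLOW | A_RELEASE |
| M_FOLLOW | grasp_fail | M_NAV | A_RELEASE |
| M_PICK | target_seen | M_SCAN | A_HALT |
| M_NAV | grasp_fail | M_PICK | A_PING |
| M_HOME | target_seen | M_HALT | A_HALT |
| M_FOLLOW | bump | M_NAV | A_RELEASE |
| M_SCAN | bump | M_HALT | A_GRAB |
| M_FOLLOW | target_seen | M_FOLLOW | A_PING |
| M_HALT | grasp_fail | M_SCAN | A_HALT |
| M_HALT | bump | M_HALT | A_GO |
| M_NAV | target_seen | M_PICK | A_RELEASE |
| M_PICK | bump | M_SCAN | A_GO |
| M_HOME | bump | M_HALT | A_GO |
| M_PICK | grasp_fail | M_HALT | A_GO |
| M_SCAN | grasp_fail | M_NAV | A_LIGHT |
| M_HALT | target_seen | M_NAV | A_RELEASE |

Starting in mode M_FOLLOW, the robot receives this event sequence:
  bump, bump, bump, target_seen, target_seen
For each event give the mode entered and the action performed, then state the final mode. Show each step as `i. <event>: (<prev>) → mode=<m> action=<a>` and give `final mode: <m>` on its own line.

1. bump: (M_FOLLOW) → mode=M_NAV action=A_RELEASE
2. bump: (M_NAV) → mode=M_HOME action=A_GRAB
3. bump: (M_HOME) → mode=M_HALT action=A_GO
4. target_seen: (M_HALT) → mode=M_NAV action=A_RELEASE
5. target_seen: (M_NAV) → mode=M_PICK action=A_RELEASE

final mode: M_PICK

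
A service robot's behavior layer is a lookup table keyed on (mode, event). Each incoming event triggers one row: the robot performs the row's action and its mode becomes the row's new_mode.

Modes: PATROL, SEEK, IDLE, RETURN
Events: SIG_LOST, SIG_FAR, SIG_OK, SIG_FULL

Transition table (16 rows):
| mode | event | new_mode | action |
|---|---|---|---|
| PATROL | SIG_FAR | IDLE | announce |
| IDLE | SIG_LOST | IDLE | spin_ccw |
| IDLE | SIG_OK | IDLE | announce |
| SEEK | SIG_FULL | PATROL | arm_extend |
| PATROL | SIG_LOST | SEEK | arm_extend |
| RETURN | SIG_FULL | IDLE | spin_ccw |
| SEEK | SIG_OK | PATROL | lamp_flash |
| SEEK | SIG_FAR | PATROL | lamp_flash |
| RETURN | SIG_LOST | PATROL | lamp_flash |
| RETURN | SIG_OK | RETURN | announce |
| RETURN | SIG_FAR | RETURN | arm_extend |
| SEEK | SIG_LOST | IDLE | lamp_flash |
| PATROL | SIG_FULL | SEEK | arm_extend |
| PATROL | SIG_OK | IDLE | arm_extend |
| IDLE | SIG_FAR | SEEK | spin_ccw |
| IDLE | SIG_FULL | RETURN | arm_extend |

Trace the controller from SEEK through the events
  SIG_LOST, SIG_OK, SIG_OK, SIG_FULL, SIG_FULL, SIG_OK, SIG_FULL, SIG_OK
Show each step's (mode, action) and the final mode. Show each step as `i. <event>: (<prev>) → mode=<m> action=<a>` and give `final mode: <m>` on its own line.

1. SIG_LOST: (SEEK) → mode=IDLE action=lamp_flash
2. SIG_OK: (IDLE) → mode=IDLE action=announce
3. SIG_OK: (IDLE) → mode=IDLE action=announce
4. SIG_FULL: (IDLE) → mode=RETURN action=arm_extend
5. SIG_FULL: (RETURN) → mode=IDLE action=spin_ccw
6. SIG_OK: (IDLE) → mode=IDLE action=announce
7. SIG_FULL: (IDLE) → mode=RETURN action=arm_extend
8. SIG_OK: (RETURN) → mode=RETURN action=announce

final mode: RETURN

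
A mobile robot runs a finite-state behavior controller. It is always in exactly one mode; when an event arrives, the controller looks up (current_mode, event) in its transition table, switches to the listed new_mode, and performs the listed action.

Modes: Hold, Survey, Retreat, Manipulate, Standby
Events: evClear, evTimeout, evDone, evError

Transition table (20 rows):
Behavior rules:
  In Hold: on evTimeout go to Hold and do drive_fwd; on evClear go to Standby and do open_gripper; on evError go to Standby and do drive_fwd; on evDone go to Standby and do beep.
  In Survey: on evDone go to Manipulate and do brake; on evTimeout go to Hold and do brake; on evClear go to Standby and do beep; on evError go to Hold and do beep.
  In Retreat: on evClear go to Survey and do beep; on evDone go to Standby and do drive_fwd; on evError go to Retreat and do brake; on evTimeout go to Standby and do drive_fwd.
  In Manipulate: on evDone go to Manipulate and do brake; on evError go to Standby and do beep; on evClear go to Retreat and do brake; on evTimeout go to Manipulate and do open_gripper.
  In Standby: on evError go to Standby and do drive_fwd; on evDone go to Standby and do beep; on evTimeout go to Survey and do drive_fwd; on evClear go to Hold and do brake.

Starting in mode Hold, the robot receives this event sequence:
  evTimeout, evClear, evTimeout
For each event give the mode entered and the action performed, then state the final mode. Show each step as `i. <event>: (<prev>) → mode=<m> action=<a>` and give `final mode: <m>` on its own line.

final mode: Survey

1. evTimeout: (Hold) → mode=Hold action=drive_fwd
2. evClear: (Hold) → mode=Standby action=open_gripper
3. evTimeout: (Standby) → mode=Survey action=drive_fwd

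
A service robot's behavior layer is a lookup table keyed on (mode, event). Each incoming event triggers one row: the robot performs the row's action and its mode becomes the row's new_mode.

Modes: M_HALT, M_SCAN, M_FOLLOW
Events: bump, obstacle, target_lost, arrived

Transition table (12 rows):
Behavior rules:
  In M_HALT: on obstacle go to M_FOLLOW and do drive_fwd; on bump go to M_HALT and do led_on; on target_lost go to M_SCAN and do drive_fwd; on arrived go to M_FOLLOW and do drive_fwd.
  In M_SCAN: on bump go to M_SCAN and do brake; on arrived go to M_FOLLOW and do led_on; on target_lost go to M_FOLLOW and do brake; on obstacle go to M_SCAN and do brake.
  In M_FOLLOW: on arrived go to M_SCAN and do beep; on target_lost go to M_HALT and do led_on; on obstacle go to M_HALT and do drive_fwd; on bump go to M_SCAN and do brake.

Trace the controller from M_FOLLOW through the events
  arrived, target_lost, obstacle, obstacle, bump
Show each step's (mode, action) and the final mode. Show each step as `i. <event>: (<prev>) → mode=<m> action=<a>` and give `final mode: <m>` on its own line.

1. arrived: (M_FOLLOW) → mode=M_SCAN action=beep
2. target_lost: (M_SCAN) → mode=M_FOLLOW action=brake
3. obstacle: (M_FOLLOW) → mode=M_HALT action=drive_fwd
4. obstacle: (M_HALT) → mode=M_FOLLOW action=drive_fwd
5. bump: (M_FOLLOW) → mode=M_SCAN action=brake

final mode: M_SCAN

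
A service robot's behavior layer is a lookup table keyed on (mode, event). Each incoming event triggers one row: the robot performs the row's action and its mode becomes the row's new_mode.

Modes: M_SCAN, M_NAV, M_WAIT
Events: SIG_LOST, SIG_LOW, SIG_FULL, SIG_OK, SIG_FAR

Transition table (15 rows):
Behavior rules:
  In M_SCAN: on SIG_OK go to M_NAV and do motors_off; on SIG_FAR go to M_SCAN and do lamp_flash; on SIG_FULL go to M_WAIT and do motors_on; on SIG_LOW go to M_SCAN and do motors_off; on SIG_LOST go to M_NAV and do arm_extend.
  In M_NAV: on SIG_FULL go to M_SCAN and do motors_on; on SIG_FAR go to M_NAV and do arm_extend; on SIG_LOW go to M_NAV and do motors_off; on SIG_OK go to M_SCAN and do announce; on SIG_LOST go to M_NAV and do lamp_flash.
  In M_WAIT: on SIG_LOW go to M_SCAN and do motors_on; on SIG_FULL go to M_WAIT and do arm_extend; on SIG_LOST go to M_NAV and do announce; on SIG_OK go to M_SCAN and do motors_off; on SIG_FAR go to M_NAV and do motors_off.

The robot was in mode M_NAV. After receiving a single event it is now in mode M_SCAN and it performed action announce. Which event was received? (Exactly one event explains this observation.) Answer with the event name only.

try SIG_LOST: (M_NAV, SIG_LOST) → (M_NAV, lamp_flash)
try SIG_LOW: (M_NAV, SIG_LOW) → (M_NAV, motors_off)
try SIG_FULL: (M_NAV, SIG_FULL) → (M_SCAN, motors_on)
try SIG_OK: (M_NAV, SIG_OK) → (M_SCAN, announce)  ← matches
try SIG_FAR: (M_NAV, SIG_FAR) → (M_NAV, arm_extend)

SIG_OK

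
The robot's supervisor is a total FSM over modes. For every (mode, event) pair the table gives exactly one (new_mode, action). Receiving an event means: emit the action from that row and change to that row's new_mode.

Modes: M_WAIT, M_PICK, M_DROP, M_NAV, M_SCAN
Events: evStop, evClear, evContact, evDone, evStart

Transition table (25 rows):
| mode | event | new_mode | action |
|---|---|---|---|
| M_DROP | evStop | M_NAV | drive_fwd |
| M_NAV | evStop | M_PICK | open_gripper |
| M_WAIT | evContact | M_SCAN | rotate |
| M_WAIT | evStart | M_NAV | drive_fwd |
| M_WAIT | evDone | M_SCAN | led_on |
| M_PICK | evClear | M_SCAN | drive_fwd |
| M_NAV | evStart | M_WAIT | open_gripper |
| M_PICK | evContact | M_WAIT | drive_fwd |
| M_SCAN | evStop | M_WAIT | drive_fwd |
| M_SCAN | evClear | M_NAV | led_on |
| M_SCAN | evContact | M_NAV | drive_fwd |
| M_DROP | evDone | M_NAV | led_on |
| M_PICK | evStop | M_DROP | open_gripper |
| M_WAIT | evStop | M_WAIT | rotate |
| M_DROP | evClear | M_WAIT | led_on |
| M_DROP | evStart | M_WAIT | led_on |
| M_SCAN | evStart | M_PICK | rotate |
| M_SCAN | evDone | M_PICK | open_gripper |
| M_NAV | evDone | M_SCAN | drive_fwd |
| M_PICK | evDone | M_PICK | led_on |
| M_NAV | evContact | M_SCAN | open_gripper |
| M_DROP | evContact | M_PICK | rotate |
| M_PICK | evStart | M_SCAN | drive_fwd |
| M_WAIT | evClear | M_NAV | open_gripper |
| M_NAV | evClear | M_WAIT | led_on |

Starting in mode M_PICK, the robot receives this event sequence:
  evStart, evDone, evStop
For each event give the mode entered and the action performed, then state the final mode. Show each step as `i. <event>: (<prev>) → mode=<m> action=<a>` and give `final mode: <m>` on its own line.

final mode: M_DROP

1. evStart: (M_PICK) → mode=M_SCAN action=drive_fwd
2. evDone: (M_SCAN) → mode=M_PICK action=open_gripper
3. evStop: (M_PICK) → mode=M_DROP action=open_gripper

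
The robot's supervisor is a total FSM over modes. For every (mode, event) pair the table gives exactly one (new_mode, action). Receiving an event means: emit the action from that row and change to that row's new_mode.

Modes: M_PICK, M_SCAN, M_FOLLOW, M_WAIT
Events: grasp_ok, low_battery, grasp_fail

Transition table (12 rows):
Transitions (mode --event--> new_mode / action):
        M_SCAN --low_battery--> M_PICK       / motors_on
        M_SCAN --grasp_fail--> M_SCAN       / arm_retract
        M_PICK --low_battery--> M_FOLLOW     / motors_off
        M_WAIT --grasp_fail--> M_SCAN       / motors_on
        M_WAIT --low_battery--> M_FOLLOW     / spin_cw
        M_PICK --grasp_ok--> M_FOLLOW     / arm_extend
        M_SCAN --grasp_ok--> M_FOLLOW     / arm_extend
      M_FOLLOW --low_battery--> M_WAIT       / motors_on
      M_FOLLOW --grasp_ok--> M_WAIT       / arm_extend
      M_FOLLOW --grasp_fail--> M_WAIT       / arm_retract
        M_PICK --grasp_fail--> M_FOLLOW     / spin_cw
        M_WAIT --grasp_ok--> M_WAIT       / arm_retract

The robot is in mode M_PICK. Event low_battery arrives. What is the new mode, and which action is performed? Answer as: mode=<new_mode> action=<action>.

mode=M_FOLLOW action=motors_off

current mode = M_PICK; filter table to that mode:
  (M_PICK, low_battery) → (M_FOLLOW, motors_off)  ← event matches
  (M_PICK, grasp_ok) → (M_FOLLOW, arm_extend)
  (M_PICK, grasp_fail) → (M_FOLLOW, spin_cw)
event = low_battery selects (M_FOLLOW, motors_off)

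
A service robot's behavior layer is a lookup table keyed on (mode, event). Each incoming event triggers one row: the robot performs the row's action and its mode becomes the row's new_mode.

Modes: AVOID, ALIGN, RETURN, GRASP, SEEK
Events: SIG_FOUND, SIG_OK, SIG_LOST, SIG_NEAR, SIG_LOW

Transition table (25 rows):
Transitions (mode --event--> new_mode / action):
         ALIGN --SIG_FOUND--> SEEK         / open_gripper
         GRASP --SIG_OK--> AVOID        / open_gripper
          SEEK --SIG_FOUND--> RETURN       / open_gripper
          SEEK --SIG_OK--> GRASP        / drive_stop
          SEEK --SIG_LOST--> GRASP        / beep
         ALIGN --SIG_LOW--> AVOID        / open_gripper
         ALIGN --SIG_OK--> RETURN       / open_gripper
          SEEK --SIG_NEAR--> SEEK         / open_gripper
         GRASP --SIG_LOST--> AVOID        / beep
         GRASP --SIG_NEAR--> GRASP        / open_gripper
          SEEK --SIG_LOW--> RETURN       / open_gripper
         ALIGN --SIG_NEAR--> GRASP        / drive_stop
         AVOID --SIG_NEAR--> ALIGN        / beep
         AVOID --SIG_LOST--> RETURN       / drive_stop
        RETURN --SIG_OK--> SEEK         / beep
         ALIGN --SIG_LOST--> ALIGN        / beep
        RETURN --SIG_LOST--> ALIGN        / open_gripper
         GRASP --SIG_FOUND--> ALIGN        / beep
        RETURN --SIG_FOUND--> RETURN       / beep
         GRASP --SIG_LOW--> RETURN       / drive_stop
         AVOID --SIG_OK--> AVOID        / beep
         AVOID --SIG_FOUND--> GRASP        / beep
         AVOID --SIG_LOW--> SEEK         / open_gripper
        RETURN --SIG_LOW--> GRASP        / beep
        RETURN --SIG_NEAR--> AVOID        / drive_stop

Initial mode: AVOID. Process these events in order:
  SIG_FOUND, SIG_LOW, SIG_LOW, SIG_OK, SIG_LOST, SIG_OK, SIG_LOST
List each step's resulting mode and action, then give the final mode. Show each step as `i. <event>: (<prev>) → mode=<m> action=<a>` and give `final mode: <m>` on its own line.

1. SIG_FOUND: (AVOID) → mode=GRASP action=beep
2. SIG_LOW: (GRASP) → mode=RETURN action=drive_stop
3. SIG_LOW: (RETURN) → mode=GRASP action=beep
4. SIG_OK: (GRASP) → mode=AVOID action=open_gripper
5. SIG_LOST: (AVOID) → mode=RETURN action=drive_stop
6. SIG_OK: (RETURN) → mode=SEEK action=beep
7. SIG_LOST: (SEEK) → mode=GRASP action=beep

final mode: GRASP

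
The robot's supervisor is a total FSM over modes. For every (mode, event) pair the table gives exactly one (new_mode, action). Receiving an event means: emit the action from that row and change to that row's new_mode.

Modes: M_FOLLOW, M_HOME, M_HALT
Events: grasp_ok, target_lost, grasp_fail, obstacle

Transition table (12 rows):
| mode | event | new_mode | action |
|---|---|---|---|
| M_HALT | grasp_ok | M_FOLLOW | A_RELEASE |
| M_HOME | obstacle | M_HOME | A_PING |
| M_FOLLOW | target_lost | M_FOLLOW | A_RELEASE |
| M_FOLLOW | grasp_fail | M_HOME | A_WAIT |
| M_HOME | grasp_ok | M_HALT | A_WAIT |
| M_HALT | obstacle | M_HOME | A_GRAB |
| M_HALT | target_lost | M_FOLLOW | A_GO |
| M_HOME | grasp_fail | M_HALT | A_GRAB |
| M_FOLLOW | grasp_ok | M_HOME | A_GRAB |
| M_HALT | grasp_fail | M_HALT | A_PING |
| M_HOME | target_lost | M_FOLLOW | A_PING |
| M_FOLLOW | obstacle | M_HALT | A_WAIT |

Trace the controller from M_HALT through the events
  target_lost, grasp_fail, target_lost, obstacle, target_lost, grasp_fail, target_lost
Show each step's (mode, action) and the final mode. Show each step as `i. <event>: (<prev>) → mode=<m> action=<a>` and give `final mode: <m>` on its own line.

final mode: M_FOLLOW

1. target_lost: (M_HALT) → mode=M_FOLLOW action=A_GO
2. grasp_fail: (M_FOLLOW) → mode=M_HOME action=A_WAIT
3. target_lost: (M_HOME) → mode=M_FOLLOW action=A_PING
4. obstacle: (M_FOLLOW) → mode=M_HALT action=A_WAIT
5. target_lost: (M_HALT) → mode=M_FOLLOW action=A_GO
6. grasp_fail: (M_FOLLOW) → mode=M_HOME action=A_WAIT
7. target_lost: (M_HOME) → mode=M_FOLLOW action=A_PING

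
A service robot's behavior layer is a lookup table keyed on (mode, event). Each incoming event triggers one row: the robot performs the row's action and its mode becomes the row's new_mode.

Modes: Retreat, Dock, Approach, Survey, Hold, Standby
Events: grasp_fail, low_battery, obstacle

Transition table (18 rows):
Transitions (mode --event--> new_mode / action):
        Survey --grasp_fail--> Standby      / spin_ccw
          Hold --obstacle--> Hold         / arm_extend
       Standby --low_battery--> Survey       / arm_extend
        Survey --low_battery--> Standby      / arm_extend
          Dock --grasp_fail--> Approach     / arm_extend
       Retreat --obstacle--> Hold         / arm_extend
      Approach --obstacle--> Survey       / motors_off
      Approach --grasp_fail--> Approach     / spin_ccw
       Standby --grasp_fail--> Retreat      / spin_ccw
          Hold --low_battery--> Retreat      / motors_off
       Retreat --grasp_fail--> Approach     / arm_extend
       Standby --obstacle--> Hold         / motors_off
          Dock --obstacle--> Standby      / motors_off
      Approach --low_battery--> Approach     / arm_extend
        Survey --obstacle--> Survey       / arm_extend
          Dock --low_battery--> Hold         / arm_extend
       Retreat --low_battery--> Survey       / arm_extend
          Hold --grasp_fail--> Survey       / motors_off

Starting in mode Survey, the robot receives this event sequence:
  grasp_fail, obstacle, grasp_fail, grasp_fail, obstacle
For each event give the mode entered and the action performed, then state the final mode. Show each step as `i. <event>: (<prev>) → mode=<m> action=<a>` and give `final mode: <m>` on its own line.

final mode: Hold

1. grasp_fail: (Survey) → mode=Standby action=spin_ccw
2. obstacle: (Standby) → mode=Hold action=motors_off
3. grasp_fail: (Hold) → mode=Survey action=motors_off
4. grasp_fail: (Survey) → mode=Standby action=spin_ccw
5. obstacle: (Standby) → mode=Hold action=motors_off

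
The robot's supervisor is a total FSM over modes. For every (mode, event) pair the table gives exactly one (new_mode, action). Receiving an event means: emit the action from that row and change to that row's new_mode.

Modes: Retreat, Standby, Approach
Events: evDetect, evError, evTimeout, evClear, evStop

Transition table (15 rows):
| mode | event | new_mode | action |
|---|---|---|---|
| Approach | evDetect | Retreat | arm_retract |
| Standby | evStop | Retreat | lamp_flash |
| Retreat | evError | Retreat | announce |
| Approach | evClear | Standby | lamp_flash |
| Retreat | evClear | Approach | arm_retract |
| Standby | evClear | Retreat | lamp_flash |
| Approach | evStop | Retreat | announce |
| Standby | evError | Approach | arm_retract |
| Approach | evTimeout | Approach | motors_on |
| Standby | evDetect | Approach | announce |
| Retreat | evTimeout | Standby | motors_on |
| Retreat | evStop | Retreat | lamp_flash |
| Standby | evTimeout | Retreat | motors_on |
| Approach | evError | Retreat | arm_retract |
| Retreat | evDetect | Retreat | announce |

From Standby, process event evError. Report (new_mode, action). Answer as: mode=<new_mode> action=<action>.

mode=Approach action=arm_retract

current mode = Standby; filter table to that mode:
  (Standby, evStop) → (Retreat, lamp_flash)
  (Standby, evClear) → (Retreat, lamp_flash)
  (Standby, evError) → (Approach, arm_retract)  ← event matches
  (Standby, evDetect) → (Approach, announce)
  (Standby, evTimeout) → (Retreat, motors_on)
event = evError selects (Approach, arm_retract)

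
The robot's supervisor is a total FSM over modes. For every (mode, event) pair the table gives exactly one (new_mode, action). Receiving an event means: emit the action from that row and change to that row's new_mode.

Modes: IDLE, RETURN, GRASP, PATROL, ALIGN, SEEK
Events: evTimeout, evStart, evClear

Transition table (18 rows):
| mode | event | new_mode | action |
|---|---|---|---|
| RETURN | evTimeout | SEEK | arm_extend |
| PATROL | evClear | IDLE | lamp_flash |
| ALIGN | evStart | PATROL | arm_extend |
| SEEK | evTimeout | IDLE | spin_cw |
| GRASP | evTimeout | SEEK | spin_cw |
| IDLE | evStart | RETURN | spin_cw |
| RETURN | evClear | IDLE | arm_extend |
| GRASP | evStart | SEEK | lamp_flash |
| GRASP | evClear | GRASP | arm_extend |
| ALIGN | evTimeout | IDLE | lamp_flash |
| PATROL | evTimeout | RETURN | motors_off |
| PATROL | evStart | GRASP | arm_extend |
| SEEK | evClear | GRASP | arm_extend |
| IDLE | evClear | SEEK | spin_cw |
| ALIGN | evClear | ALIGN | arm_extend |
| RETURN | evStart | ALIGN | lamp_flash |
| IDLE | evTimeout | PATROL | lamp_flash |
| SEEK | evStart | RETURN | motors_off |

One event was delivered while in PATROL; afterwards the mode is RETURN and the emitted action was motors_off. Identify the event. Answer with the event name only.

try evTimeout: (PATROL, evTimeout) → (RETURN, motors_off)  ← matches
try evStart: (PATROL, evStart) → (GRASP, arm_extend)
try evClear: (PATROL, evClear) → (IDLE, lamp_flash)

evTimeout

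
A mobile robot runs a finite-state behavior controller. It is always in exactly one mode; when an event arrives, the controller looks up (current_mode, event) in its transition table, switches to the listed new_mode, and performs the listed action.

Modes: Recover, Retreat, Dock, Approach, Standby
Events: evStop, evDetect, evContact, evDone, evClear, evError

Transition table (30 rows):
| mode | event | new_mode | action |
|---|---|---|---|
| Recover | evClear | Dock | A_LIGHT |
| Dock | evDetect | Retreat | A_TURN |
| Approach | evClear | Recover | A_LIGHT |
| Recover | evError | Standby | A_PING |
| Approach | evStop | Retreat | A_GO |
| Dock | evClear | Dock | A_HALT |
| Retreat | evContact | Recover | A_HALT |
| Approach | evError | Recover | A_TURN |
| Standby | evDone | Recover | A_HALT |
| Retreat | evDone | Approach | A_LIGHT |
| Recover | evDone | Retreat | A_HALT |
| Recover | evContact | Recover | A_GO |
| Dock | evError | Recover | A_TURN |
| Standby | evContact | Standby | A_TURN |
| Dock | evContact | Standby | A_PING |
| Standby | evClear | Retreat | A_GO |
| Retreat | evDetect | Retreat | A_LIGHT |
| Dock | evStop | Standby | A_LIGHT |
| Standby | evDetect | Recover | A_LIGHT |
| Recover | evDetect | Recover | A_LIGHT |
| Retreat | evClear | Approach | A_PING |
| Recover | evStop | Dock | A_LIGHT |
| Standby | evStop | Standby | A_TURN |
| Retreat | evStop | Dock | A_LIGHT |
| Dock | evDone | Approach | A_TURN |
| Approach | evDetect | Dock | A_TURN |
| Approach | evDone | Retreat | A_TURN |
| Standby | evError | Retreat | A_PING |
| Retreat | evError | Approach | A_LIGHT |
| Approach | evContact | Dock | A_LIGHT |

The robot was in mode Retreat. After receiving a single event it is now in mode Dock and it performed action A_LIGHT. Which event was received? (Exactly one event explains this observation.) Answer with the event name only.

try evStop: (Retreat, evStop) → (Dock, A_LIGHT)  ← matches
try evDetect: (Retreat, evDetect) → (Retreat, A_LIGHT)
try evContact: (Retreat, evContact) → (Recover, A_HALT)
try evDone: (Retreat, evDone) → (Approach, A_LIGHT)
try evClear: (Retreat, evClear) → (Approach, A_PING)
try evError: (Retreat, evError) → (Approach, A_LIGHT)

evStop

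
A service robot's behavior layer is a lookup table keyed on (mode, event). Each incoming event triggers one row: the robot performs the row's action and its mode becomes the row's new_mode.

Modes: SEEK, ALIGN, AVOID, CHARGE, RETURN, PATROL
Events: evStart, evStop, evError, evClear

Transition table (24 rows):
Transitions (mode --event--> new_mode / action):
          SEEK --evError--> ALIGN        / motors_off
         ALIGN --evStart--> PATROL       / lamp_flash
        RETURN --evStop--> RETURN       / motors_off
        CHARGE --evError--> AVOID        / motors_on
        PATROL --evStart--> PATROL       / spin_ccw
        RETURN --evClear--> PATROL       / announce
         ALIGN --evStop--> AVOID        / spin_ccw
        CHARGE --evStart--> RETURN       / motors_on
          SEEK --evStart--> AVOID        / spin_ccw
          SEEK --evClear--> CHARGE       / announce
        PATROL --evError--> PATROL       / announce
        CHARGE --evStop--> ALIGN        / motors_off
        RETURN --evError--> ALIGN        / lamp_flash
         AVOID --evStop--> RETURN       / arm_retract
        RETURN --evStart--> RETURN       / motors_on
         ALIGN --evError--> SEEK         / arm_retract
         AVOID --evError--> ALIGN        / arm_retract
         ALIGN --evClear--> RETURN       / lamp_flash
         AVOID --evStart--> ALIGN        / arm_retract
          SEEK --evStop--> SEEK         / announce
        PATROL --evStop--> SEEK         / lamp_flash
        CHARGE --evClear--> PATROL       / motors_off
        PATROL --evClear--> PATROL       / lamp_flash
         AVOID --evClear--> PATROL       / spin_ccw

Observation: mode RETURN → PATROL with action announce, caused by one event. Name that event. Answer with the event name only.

try evStart: (RETURN, evStart) → (RETURN, motors_on)
try evStop: (RETURN, evStop) → (RETURN, motors_off)
try evError: (RETURN, evError) → (ALIGN, lamp_flash)
try evClear: (RETURN, evClear) → (PATROL, announce)  ← matches

evClear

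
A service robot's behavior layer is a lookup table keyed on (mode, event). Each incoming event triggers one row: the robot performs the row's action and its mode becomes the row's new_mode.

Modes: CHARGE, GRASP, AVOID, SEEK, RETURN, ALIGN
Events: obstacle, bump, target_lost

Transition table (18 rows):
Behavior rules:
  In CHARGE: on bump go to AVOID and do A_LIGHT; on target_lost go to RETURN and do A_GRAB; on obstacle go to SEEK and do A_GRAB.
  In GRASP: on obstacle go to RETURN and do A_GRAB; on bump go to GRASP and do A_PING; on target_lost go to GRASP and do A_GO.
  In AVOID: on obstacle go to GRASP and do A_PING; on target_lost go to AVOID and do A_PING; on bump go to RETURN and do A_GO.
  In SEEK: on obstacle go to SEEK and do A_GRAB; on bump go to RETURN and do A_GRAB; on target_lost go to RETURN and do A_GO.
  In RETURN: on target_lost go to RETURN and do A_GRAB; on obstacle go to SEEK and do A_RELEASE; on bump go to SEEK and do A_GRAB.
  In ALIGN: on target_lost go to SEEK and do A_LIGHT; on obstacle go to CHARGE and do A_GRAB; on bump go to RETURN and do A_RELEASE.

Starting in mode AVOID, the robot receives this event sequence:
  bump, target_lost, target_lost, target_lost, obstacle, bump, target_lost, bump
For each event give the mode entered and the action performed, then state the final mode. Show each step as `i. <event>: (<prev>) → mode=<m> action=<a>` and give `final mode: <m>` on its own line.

final mode: SEEK

1. bump: (AVOID) → mode=RETURN action=A_GO
2. target_lost: (RETURN) → mode=RETURN action=A_GRAB
3. target_lost: (RETURN) → mode=RETURN action=A_GRAB
4. target_lost: (RETURN) → mode=RETURN action=A_GRAB
5. obstacle: (RETURN) → mode=SEEK action=A_RELEASE
6. bump: (SEEK) → mode=RETURN action=A_GRAB
7. target_lost: (RETURN) → mode=RETURN action=A_GRAB
8. bump: (RETURN) → mode=SEEK action=A_GRAB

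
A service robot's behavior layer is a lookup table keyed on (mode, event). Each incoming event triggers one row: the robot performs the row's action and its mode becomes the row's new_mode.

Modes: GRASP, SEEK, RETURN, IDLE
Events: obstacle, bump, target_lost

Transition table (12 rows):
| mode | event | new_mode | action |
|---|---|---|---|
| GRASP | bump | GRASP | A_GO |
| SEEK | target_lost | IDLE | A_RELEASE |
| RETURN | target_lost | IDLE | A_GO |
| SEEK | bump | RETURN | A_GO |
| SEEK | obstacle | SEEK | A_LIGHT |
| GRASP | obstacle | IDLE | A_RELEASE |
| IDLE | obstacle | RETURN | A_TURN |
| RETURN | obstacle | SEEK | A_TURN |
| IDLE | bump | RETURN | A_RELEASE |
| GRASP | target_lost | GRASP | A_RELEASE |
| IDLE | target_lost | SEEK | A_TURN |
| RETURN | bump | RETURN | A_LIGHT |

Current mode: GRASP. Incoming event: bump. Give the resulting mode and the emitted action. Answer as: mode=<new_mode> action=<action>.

current mode = GRASP; filter table to that mode:
  (GRASP, bump) → (GRASP, A_GO)  ← event matches
  (GRASP, obstacle) → (IDLE, A_RELEASE)
  (GRASP, target_lost) → (GRASP, A_RELEASE)
event = bump selects (GRASP, A_GO)

mode=GRASP action=A_GO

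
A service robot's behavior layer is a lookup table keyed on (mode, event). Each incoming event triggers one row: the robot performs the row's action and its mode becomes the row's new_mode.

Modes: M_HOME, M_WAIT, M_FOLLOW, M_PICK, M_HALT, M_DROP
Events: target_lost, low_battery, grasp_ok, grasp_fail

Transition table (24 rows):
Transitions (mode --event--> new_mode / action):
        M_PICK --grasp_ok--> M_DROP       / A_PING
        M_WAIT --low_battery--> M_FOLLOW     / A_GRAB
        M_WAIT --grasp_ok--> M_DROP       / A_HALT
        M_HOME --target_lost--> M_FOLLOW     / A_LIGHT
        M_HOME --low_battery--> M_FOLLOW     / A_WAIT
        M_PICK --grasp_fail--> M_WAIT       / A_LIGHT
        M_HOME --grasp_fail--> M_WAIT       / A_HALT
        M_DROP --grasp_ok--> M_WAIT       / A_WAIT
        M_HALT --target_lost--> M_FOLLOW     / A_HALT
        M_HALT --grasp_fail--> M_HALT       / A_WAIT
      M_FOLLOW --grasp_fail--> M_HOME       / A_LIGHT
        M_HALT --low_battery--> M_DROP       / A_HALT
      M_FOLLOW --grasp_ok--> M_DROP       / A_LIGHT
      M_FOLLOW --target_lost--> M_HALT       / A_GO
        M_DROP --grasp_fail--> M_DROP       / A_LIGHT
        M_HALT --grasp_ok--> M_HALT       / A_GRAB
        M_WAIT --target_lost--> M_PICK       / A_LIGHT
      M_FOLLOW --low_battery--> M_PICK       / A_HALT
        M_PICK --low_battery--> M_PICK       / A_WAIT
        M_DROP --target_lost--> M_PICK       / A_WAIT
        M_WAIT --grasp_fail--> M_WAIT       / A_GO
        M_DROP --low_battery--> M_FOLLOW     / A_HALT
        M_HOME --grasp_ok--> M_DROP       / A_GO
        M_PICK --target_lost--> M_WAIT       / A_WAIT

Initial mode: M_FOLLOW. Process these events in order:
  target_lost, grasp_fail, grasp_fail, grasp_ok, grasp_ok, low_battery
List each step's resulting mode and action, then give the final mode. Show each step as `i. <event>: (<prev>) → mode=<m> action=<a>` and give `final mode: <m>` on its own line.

final mode: M_DROP

1. target_lost: (M_FOLLOW) → mode=M_HALT action=A_GO
2. grasp_fail: (M_HALT) → mode=M_HALT action=A_WAIT
3. grasp_fail: (M_HALT) → mode=M_HALT action=A_WAIT
4. grasp_ok: (M_HALT) → mode=M_HALT action=A_GRAB
5. grasp_ok: (M_HALT) → mode=M_HALT action=A_GRAB
6. low_battery: (M_HALT) → mode=M_DROP action=A_HALT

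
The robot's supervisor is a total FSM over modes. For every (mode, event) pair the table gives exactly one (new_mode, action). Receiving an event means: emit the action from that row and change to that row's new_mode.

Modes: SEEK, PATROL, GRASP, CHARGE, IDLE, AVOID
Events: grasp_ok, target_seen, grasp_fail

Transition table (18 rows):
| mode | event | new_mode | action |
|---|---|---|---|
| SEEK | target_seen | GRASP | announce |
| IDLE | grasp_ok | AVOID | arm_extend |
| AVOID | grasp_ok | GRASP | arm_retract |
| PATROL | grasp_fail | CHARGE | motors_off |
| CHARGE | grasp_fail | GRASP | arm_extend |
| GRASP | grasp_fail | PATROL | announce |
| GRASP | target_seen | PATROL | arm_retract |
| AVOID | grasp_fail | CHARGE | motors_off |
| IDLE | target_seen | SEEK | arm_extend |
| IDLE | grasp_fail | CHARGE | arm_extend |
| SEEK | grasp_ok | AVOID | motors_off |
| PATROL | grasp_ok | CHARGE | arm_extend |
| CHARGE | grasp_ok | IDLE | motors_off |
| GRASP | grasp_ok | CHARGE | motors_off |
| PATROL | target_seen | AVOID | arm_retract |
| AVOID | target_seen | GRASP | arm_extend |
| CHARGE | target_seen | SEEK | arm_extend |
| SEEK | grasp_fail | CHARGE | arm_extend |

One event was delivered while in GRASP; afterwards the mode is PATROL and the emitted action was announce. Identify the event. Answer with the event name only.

try grasp_ok: (GRASP, grasp_ok) → (CHARGE, motors_off)
try target_seen: (GRASP, target_seen) → (PATROL, arm_retract)
try grasp_fail: (GRASP, grasp_fail) → (PATROL, announce)  ← matches

grasp_fail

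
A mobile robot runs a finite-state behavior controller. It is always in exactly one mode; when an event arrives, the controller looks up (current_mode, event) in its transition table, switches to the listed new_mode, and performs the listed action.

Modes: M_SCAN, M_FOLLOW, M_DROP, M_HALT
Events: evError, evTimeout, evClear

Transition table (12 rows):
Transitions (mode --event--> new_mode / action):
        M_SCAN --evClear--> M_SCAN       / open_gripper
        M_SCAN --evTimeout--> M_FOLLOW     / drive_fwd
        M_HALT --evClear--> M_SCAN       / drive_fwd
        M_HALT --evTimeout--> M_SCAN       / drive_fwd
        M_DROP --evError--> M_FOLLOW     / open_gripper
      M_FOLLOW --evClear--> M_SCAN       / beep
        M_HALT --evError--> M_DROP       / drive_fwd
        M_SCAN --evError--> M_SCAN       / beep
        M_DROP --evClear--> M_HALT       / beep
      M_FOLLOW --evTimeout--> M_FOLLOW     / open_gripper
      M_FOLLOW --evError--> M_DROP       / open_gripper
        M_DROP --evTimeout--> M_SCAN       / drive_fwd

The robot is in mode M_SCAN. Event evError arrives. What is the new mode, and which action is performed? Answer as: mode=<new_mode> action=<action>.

mode=M_SCAN action=beep

current mode = M_SCAN; filter table to that mode:
  (M_SCAN, evClear) → (M_SCAN, open_gripper)
  (M_SCAN, evTimeout) → (M_FOLLOW, drive_fwd)
  (M_SCAN, evError) → (M_SCAN, beep)  ← event matches
event = evError selects (M_SCAN, beep)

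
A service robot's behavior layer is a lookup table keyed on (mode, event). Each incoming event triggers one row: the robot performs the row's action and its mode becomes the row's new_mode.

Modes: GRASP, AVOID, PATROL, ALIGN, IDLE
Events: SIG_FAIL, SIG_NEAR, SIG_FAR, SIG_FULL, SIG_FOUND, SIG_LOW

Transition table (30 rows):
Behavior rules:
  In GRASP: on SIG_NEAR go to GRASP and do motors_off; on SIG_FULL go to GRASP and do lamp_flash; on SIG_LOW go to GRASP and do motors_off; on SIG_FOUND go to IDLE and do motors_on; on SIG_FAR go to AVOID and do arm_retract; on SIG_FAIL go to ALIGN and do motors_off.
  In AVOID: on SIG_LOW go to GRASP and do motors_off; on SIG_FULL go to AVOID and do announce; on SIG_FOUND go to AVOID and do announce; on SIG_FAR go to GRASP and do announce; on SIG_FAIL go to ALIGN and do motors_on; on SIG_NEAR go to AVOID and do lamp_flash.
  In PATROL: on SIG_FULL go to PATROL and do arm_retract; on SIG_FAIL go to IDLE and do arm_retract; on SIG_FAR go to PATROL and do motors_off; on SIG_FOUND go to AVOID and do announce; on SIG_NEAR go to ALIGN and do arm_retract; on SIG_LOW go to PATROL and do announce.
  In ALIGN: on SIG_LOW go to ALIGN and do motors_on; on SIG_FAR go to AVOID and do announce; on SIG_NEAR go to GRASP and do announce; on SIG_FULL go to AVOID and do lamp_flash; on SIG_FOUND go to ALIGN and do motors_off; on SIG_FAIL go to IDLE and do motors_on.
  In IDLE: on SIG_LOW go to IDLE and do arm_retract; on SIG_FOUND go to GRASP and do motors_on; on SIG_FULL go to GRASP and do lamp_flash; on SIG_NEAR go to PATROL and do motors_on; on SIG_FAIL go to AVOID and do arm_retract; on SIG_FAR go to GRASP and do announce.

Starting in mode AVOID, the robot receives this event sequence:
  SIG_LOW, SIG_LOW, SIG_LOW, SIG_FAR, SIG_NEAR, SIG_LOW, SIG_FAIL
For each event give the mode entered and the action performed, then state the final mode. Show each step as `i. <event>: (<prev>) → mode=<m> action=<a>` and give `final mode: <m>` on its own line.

final mode: ALIGN

1. SIG_LOW: (AVOID) → mode=GRASP action=motors_off
2. SIG_LOW: (GRASP) → mode=GRASP action=motors_off
3. SIG_LOW: (GRASP) → mode=GRASP action=motors_off
4. SIG_FAR: (GRASP) → mode=AVOID action=arm_retract
5. SIG_NEAR: (AVOID) → mode=AVOID action=lamp_flash
6. SIG_LOW: (AVOID) → mode=GRASP action=motors_off
7. SIG_FAIL: (GRASP) → mode=ALIGN action=motors_off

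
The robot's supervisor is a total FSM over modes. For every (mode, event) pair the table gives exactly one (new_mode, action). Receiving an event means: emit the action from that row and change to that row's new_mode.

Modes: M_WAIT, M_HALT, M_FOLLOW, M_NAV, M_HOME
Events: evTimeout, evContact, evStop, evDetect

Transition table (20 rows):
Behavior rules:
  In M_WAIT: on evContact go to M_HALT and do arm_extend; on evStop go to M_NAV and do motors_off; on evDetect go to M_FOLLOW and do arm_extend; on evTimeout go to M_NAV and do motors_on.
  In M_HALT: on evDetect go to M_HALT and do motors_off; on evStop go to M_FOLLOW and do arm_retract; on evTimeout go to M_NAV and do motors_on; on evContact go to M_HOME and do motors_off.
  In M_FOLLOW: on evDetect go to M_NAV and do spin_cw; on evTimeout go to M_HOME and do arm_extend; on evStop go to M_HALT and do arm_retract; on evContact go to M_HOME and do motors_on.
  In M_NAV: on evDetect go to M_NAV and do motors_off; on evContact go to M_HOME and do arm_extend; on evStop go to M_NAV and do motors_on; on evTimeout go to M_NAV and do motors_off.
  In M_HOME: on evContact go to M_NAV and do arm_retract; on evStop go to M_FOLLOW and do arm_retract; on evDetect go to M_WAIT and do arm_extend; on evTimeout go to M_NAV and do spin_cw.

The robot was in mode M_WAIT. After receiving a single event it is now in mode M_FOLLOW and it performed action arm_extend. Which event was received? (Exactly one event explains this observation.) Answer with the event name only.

try evTimeout: (M_WAIT, evTimeout) → (M_NAV, motors_on)
try evContact: (M_WAIT, evContact) → (M_HALT, arm_extend)
try evStop: (M_WAIT, evStop) → (M_NAV, motors_off)
try evDetect: (M_WAIT, evDetect) → (M_FOLLOW, arm_extend)  ← matches

evDetect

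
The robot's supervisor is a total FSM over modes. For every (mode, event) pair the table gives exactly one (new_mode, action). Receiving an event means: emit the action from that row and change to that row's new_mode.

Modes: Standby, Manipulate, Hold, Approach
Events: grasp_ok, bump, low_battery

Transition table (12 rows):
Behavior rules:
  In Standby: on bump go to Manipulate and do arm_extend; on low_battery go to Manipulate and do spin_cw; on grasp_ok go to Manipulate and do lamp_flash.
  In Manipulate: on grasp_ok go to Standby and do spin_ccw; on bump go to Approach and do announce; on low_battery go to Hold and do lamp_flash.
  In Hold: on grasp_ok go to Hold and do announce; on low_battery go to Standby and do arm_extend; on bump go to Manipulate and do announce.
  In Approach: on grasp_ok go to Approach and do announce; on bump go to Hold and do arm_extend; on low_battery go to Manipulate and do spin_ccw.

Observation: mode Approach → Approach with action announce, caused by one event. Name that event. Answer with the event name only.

grasp_ok

try grasp_ok: (Approach, grasp_ok) → (Approach, announce)  ← matches
try bump: (Approach, bump) → (Hold, arm_extend)
try low_battery: (Approach, low_battery) → (Manipulate, spin_ccw)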